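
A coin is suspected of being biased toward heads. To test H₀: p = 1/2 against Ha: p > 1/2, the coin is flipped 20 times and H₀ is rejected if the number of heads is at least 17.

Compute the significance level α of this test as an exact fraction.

α = P(reject H₀ | H₀ true) = P(S ≥ 17 | p = 1/2), with S ~ Binomial(20, 1/2).
Summing the upper tail: (1140 + 190 + 20 + 1) / 2^20 = 1351/1048576.

1351/1048576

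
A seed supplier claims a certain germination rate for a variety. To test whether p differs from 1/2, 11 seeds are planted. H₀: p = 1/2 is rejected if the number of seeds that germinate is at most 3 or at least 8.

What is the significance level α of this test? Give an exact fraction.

29/128

The significance level is the null-hypothesis probability of the rejection region {≤3} ∪ {≥8}.
The two tails are symmetric, so α = 2·(1 + 11 + 55 + 165)/2^11 = 464/2048 = 29/128.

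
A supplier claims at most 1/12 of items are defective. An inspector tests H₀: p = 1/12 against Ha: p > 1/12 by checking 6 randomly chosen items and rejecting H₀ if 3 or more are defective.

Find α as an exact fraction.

The significance level is the probability, assuming p = 1/12, of seeing 3 or more defectives in 6 draws.
Via the complement, α = 1 − Σ_{j=0}^{2} C(6,j)(1/12)^j(11/12)^{6-j} = 14251/1492992.

14251/1492992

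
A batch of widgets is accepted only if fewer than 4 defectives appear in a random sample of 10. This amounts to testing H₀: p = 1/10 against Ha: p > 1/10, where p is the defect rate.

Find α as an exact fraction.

7996999/625000000

Under H₀, X ~ Binomial(10, 1/10); the Type I error rate is P(X ≥ 4).
Computing the lower-tail complement: 1 − 617003001/625000000 = 7996999/625000000.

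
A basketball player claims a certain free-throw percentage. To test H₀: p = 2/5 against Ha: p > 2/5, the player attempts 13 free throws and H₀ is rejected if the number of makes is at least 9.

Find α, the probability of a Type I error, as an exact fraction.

7833088/244140625

α = P(reject H₀ | H₀ true) = P(S ≥ 9 | p = 2/5), with S ~ Binomial(13, 2/5).
Summing C(13,j)(2/5)^j(3/5)^{13−j} for j = 9,…,13 gives 7833088/244140625.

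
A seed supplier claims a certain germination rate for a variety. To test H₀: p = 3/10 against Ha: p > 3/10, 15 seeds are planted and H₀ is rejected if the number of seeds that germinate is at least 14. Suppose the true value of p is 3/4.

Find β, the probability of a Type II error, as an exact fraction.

A Type II error is failing to reject when Ha holds: with p = 3/4, β = P(K ≤ 13).
Equivalently, β = 1 − P(K ≥ 14) = 493824191/536870912.

493824191/536870912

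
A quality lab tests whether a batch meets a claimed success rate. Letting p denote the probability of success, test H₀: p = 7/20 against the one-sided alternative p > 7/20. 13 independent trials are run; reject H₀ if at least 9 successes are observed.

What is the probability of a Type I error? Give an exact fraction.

206011579958513/16384000000000000

Under H₀, K ~ Binomial(13, 7/20), and α = P(K ≥ 9).
Summing C(13,j)(7/20)^j(13/20)^{13−j} for j = 9,…,13 gives 206011579958513/16384000000000000.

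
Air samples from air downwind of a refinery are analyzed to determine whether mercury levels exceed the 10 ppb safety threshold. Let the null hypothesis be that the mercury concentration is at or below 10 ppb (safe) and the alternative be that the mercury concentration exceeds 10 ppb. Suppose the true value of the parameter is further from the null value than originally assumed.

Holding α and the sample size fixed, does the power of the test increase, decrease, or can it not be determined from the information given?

It increases.

The further the true parameter sits from the null value, the more of the Ha sampling distribution falls in the rejection region.
Since power = 1 − β and β decreases, power increases.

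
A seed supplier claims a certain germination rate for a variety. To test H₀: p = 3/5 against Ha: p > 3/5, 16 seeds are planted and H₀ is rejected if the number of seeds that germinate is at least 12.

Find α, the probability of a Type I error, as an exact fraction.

The Type I error probability is α = P(Y ≥ 12) computed under H₀, where Y ~ Binomial(16, 3/5).
Summing C(16,j)(3/5)^j(2/5)^{16−j} for j = 12,…,16 gives 1016646633/6103515625.

1016646633/6103515625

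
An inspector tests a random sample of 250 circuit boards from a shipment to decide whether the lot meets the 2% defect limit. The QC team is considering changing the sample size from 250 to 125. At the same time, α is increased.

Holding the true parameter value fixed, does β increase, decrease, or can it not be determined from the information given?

Cannot be determined from the information given.

The first change alone would make β increase; the second alone would make β decrease. Which effect dominates depends on the magnitudes, which are not given.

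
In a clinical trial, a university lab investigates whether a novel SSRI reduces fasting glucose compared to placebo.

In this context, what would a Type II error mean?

With the conventional null hypothesis that the drug has no effect on fasting glucose:
A Type II error is failing to reject H₀ when H₀ is false.
Here that means concluding there is insufficient evidence that the drug works when actually the drug reduces fasting glucose.

A Type II error would mean concluding that the drug has no effect on fasting glucose (or at least failing to establish that the drug reduces fasting glucose) when in fact the drug reduces fasting glucose.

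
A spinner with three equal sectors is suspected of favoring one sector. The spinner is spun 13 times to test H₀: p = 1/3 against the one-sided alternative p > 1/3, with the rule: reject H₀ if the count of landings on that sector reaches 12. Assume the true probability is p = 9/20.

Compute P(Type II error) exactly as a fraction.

A Type II error is failing to reject when Ha holds: with p = 9/20, β = P(Y ≤ 11).
Equivalently, β = 1 − P(Y ≥ 12) = 10234633838806861/10240000000000000.

10234633838806861/10240000000000000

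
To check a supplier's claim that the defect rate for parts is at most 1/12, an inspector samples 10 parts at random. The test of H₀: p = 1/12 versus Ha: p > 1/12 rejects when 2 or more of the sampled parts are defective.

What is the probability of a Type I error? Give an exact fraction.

4133487571/20639121408

α = P(reject H₀ | H₀ true) = P(Y ≥ 2 | p = 1/12), Y ~ Binomial(10, 1/12).
α = 1 − P(Y ≤ 1) = 1 − 16505633837/20639121408 = 4133487571/20639121408.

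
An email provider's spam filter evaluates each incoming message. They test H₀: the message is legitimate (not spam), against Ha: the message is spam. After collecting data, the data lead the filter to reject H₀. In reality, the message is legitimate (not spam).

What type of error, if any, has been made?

Type I error

H₀ was rejected, but H₀ is actually true.
Rejecting a true null hypothesis is a Type I error (false positive).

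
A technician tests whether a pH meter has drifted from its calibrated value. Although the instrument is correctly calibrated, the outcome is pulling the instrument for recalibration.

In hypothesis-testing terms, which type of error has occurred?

The null hypothesis here is that the instrument is correctly calibrated.
'Pulling the instrument for recalibration' corresponds to rejecting H₀.
H₀ was rejected but H₀ is true — a Type I error (false positive).

Type I error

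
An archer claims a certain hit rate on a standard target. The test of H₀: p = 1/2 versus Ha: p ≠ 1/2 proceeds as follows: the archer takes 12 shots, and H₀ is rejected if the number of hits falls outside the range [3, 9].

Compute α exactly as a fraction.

α = P(S ≤ 2 or S ≥ 10 | p = 1/2), S ~ Binomial(12, 1/2).
By symmetry, α = 2·P(S ≤ 2) = 2·(1 + 12 + 66)/4096 = 158/4096 = 79/2048.

79/2048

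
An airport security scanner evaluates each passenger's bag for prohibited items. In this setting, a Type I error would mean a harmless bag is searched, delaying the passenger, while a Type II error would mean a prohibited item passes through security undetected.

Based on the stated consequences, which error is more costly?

The Type II consequence (a prohibited item passes through security undetected) is more severe than the Type I consequence (a harmless bag is searched, delaying the passenger).

Type II error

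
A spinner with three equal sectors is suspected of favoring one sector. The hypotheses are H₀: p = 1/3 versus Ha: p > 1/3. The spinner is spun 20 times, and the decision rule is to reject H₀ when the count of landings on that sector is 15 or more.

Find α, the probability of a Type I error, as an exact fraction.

Under H₀, S ~ Binomial(20, 1/3), and α = P(S ≥ 15).
P(S ≥ 15) = Σ_{j=15}^{20} C(20,j)·(1/3)^j·(2/3)^{20-j} = 64841/387420489.

64841/387420489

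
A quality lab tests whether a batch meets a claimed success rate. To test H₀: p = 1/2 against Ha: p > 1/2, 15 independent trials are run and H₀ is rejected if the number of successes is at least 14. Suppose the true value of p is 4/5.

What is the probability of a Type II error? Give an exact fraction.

25417304461/30517578125

Under the alternative p = 4/5, K ~ Binomial(15, 4/5); β is the probability the test does not reject, P(K < 14).
Equivalently, β = 1 − P(K ≥ 14) = 25417304461/30517578125.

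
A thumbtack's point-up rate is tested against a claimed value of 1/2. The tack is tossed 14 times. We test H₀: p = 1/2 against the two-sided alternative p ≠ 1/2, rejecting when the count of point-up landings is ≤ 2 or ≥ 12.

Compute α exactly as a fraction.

The significance level is the null-hypothesis probability of the rejection region {≤2} ∪ {≥12}.
The two tails are symmetric, so α = 2·(1 + 14 + 91)/2^14 = 212/16384 = 53/4096.

53/4096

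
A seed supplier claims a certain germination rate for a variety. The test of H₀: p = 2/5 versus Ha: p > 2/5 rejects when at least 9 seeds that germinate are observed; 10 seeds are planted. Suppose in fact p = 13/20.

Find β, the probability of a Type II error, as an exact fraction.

9359826552041/10240000000000

Under the alternative p = 13/20, Y ~ Binomial(10, 13/20); β is the probability the test does not reject, P(Y < 9).
Adding the binomial probabilities P(Y=0)+…+P(Y=8) at p = 13/20 gives 9359826552041/10240000000000.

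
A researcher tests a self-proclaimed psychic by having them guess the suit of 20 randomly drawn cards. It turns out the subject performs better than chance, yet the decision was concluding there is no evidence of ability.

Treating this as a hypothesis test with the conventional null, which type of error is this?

The null hypothesis here is that the subject is guessing at random (p = 1/4).
'Concluding there is no evidence of ability' corresponds to failing to reject H₀.
H₀ was not rejected but H₀ is false — a Type II error (false negative).

Type II error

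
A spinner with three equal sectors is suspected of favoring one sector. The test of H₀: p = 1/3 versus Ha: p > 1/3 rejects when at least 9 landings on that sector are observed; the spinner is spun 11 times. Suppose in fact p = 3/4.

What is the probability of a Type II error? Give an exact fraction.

2285053/4194304

Under the alternative p = 3/4, S ~ Binomial(11, 3/4); β is the probability the test does not reject, P(S < 9).
Summing C(11,j)·(3/4)^j·(1/4)^{11-j} for j = 0..8 gives 2285053/4194304.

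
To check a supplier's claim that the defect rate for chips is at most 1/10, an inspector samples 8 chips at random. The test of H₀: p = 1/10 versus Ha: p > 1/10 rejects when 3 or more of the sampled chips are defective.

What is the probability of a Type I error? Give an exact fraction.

3809179/100000000

The significance level is the probability, assuming p = 1/10, of seeing 3 or more defectives in 8 draws.
Via the complement, α = 1 − Σ_{j=0}^{2} C(8,j)(1/10)^j(9/10)^{8-j} = 3809179/100000000.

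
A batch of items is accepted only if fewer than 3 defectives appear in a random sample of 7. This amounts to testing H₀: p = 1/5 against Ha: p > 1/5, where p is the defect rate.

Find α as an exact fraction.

2313/15625

Under H₀, X ~ Binomial(7, 1/5); the Type I error rate is P(X ≥ 3).
α = 1 − P(X ≤ 2) = 1 − 13312/15625 = 2313/15625.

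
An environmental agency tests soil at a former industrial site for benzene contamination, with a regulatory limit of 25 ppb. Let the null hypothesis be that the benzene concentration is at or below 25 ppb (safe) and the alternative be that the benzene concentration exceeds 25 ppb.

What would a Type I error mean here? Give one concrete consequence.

A Type I error is rejecting H₀ when H₀ is true.
Here that means declaring the site contaminated and ordering remediation when actually the benzene concentration is at or below 25 ppb (safe).

A Type I error would mean concluding that the benzene concentration exceeds 25 ppb when in fact the benzene concentration is at or below 25 ppb (safe). Consequence: a clean site is subjected to costly and unnecessary remediation.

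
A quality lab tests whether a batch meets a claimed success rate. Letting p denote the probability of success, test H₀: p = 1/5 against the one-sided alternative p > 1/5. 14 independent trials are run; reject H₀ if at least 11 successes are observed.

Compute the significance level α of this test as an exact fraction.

24809/6103515625

The Type I error probability is α = P(K ≥ 11) computed under H₀, where K ~ Binomial(14, 1/5).
Summing C(14,j)(1/5)^j(4/5)^{14−j} for j = 11,…,14 gives 24809/6103515625.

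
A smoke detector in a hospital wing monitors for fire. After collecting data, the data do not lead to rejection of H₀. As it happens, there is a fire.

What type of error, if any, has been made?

Type II error

The conventional null hypothesis here is that there is no fire.
H₀ was not rejected, but H₀ is actually false.
Failing to reject a false null hypothesis is a Type II error (false negative).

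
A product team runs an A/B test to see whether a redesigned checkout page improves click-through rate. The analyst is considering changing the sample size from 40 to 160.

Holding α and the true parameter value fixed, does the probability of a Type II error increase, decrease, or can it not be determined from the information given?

More data shrinks sampling variability; the test statistic under Ha concentrates further from the null value, making rejection more likely.

It decreases.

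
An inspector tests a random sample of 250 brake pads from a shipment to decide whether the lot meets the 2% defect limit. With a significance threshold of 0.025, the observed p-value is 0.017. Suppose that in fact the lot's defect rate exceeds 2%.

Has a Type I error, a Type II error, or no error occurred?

Neither — the decision is correct.

The conventional null hypothesis is that the lot's defect rate is 2% (within specification).
Since p = 0.017 < α = 0.025, H₀ is rejected.
H₀ is false (actually the lot's defect rate exceeds 2%).
The decision matches the true state — no error.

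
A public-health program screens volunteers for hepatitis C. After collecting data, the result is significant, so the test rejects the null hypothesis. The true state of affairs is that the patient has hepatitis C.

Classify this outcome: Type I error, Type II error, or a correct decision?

No error (correct decision).

The conventional null hypothesis here is that the patient does not have hepatitis C.
The test rejected a false H₀ — the decision matches the true state.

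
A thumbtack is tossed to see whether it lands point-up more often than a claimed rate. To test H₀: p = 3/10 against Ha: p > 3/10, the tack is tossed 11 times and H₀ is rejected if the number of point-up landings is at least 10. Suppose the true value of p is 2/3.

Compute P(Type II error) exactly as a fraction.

163835/177147

β = P(fail to reject H₀ | Ha true) = P(Y ≤ 9 | p = 2/3), Y ~ Binomial(11, 2/3).
Summing C(11,j)·(2/3)^j·(1/3)^{11-j} for j = 0..9 gives 163835/177147.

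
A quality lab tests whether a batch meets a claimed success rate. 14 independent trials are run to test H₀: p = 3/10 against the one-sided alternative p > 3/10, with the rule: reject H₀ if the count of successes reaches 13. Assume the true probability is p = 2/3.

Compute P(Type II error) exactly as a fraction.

4651897/4782969

A Type II error is failing to reject when Ha holds: with p = 2/3, β = P(K ≤ 12).
Equivalently, β = 1 − P(K ≥ 13) = 4651897/4782969.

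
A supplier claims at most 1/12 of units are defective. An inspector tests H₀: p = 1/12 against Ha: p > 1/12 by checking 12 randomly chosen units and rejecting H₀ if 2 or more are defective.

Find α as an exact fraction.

2353932024203/8916100448256

Under H₀, K ~ Binomial(12, 1/12); the Type I error rate is P(K ≥ 2).
Via the complement, α = 1 − Σ_{j=0}^{1} C(12,j)(1/12)^j(11/12)^{12-j} = 2353932024203/8916100448256.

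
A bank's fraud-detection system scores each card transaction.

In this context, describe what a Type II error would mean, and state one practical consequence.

A Type II error would mean concluding that the transaction is legitimate (or at least failing to establish that the transaction is fraudulent) when in fact the transaction is fraudulent. Consequence: a fraudulent charge goes through and the bank absorbs the loss.

With the conventional null hypothesis that the transaction is legitimate:
A Type II error is failing to reject H₀ when H₀ is false.
Here that means approving the transaction when actually the transaction is fraudulent.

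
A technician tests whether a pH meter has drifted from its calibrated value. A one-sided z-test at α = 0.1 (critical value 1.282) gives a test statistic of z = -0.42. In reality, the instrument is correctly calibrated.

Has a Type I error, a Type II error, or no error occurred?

The conventional null hypothesis is that the instrument is correctly calibrated.
Since z = -0.42 ≤ z* = 1.282, H₀ is not rejected.
H₀ is true (actually the instrument is correctly calibrated).
The decision matches the true state — no error.

Neither — the decision is correct.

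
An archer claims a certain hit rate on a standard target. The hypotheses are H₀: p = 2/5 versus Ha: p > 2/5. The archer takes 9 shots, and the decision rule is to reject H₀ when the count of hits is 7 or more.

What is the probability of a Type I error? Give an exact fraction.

The Type I error probability is α = P(K ≥ 7) computed under H₀, where K ~ Binomial(9, 2/5).
Summing C(9,j)(2/5)^j(3/5)^{9−j} for j = 7,…,9 gives 48896/1953125.

48896/1953125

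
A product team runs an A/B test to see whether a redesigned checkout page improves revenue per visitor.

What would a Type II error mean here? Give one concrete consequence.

With the conventional null hypothesis that the new design has no effect on revenue per visitor:
A Type II error is failing to reject H₀ when H₀ is false.
Here that means keeping the current design when actually the new design increases revenue per visitor.

A Type II error would mean concluding that the new design has no effect on revenue per visitor (or at least failing to establish that the new design increases revenue per visitor) when in fact the new design increases revenue per visitor. Consequence: a genuinely better design is discarded.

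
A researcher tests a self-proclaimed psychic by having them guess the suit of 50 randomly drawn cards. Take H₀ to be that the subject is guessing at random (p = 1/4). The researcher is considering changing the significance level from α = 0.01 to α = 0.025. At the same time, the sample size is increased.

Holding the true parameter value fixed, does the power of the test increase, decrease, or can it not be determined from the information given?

Relaxing α lowers the evidence threshold; under Ha, outcomes that previously fell short now trigger rejection. More data shrinks sampling variability; the test statistic under Ha concentrates further from the null value, making rejection more likely. Both changes push β in the same direction.
Since power = 1 − β and β decreases, power increases.

It increases.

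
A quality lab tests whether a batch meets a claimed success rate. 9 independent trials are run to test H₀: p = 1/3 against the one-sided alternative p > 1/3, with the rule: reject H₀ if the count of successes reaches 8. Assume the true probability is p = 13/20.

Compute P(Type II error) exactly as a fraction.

112501116301/128000000000

β = P(fail to reject H₀ | Ha true) = P(K ≤ 7 | p = 13/20), K ~ Binomial(9, 13/20).
Summing C(9,j)·(13/20)^j·(7/20)^{9-j} for j = 0..7 gives 112501116301/128000000000.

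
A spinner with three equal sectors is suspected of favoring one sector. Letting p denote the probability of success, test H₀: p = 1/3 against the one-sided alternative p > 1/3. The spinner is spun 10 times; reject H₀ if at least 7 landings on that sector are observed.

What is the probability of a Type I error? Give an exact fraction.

α = P(reject H₀ | H₀ true) = P(K ≥ 7 | p = 1/3), with K ~ Binomial(10, 1/3).
Adding the binomial terms for j = 7 through 10 with p = 1/3 yields 43/2187.

43/2187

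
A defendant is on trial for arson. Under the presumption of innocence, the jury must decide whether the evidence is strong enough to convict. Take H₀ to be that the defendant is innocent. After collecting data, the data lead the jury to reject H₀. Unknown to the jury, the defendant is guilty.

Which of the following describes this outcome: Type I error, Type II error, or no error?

Neither — the decision is correct.

The test rejected a false H₀ — the decision matches the true state.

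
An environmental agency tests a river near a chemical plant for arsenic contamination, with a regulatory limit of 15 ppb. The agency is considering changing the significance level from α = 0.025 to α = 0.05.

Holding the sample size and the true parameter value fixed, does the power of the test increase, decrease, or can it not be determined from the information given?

Relaxing α lowers the evidence threshold; under Ha, outcomes that previously fell short now trigger rejection.
Since power = 1 − β and β decreases, power increases.

It increases.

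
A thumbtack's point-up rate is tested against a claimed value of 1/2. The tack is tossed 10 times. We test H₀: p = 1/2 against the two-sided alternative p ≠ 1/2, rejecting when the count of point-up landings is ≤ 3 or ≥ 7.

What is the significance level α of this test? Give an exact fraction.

11/32

α = P(X ≤ 3 or X ≥ 7 | p = 1/2), X ~ Binomial(10, 1/2).
By symmetry, α = 2·P(X ≤ 3) = 2·(1 + 10 + 45 + 120)/1024 = 352/1024 = 11/32.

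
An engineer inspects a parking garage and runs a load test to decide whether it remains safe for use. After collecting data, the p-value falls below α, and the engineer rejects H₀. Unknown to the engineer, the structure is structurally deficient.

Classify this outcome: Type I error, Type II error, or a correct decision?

Neither — the decision is correct.

The conventional null hypothesis here is that the structure meets the required load capacity (safe).
The test rejected a false H₀ — the decision matches the true state.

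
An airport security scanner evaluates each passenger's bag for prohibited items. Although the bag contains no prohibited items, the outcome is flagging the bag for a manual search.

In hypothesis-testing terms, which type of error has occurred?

The null hypothesis here is that the bag contains no prohibited items.
'Flagging the bag for a manual search' corresponds to rejecting H₀.
H₀ was rejected but H₀ is true — a Type I error (false positive).

Type I error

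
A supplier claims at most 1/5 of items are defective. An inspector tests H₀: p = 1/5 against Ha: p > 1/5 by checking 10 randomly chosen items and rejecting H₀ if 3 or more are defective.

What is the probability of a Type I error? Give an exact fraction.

Under H₀, Y ~ Binomial(10, 1/5); the Type I error rate is P(Y ≥ 3).
Computing the lower-tail complement: 1 − 6619136/9765625 = 3146489/9765625.

3146489/9765625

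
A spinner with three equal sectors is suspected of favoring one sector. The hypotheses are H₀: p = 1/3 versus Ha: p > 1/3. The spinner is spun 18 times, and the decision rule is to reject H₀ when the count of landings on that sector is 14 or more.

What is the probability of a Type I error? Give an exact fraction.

56137/387420489

Under H₀, K ~ Binomial(18, 1/3), and α = P(K ≥ 14).
Summing C(18,j)(1/3)^j(2/3)^{18−j} for j = 14,…,18 gives 56137/387420489.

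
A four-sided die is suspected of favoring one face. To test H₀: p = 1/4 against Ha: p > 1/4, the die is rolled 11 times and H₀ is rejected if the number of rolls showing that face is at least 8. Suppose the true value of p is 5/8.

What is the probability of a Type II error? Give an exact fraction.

688976199/1073741824

Under the alternative p = 5/8, K ~ Binomial(11, 5/8); β is the probability the test does not reject, P(K < 8).
Adding the binomial probabilities P(K=0)+…+P(K=7) at p = 5/8 gives 688976199/1073741824.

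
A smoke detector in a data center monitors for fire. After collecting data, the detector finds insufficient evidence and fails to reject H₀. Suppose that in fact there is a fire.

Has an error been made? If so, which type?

Type II error

The conventional null hypothesis here is that there is no fire.
H₀ was not rejected, but H₀ is actually false.
Failing to reject a false null hypothesis is a Type II error (false negative).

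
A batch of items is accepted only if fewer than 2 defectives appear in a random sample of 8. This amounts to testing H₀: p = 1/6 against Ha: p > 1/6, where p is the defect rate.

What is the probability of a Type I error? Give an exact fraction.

Under H₀, Y ~ Binomial(8, 1/6); the Type I error rate is P(Y ≥ 2).
Computing the lower-tail complement: 1 − 1015625/1679616 = 663991/1679616.

663991/1679616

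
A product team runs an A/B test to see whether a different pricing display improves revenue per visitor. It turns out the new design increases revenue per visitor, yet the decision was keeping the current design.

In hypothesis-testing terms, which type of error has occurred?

The null hypothesis here is that the new design has no effect on revenue per visitor.
'Keeping the current design' corresponds to failing to reject H₀.
H₀ was not rejected but H₀ is false — a Type II error (false negative).

Type II error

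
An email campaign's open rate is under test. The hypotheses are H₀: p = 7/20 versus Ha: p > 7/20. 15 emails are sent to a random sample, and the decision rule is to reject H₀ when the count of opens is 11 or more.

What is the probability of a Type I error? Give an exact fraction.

92780127412372743/32768000000000000000

α = P(reject H₀ | H₀ true) = P(Y ≥ 11 | p = 7/20), with Y ~ Binomial(15, 7/20).
P(Y ≥ 11) = Σ_{j=11}^{15} C(15,j)·(7/20)^j·(13/20)^{15-j} = 92780127412372743/32768000000000000000.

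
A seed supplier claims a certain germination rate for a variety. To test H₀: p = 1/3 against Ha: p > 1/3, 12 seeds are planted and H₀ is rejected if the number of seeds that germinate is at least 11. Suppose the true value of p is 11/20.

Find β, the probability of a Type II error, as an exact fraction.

Under the alternative p = 11/20, Y ~ Binomial(12, 11/20); β is the probability the test does not reject, P(Y < 11).
Adding the binomial probabilities P(Y=0)+…+P(Y=10) at p = 11/20 gives 4062047911197291/4096000000000000.

4062047911197291/4096000000000000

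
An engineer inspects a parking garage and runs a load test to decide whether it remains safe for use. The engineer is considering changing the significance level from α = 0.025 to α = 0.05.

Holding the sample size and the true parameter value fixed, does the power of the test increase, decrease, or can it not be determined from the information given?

With a larger α the critical value moves toward the center, so more of the Ha sampling distribution lies in the rejection region.
Since power = 1 − β and β decreases, power increases.

It increases.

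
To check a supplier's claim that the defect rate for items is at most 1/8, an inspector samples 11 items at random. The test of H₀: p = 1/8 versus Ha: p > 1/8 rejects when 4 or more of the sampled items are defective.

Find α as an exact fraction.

41842445/1073741824

Under H₀, X ~ Binomial(11, 1/8); the Type I error rate is P(X ≥ 4).
Computing the lower-tail complement: 1 − 1031899379/1073741824 = 41842445/1073741824.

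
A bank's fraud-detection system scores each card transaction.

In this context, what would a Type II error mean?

A Type II error would mean concluding that the transaction is legitimate (or at least failing to establish that the transaction is fraudulent) when in fact the transaction is fraudulent.

With the conventional null hypothesis that the transaction is legitimate:
A Type II error is failing to reject H₀ when H₀ is false.
Here that means approving the transaction when actually the transaction is fraudulent.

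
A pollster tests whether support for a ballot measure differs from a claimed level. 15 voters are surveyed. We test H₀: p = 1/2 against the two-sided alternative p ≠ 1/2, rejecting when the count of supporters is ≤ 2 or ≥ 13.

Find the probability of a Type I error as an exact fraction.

121/16384

Under H₀, X ~ Binomial(15, 1/2); α is the probability of landing in either tail, P(X ≤ 2) + P(X ≥ 13).
Each tail has probability (1 + 15 + 105)/32768; doubling gives α = 242/32768 = 121/16384.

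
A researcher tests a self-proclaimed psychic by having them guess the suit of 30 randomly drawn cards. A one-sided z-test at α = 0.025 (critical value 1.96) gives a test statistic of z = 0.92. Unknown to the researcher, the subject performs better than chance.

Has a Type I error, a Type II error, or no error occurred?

The conventional null hypothesis is that the subject is guessing at random (p = 1/4).
Since z = 0.92 ≤ z* = 1.96, H₀ is not rejected.
H₀ is false (actually the subject performs better than chance).
Failing to reject a false H₀ is a Type II error.

Type II error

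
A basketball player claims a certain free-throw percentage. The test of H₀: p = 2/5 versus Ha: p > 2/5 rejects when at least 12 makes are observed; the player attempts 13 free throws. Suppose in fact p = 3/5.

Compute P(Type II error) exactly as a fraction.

A Type II error is failing to reject when Ha holds: with p = 3/5, β = P(K ≤ 11).
Adding the binomial probabilities P(K=0)+…+P(K=11) at p = 3/5 gives 1205291336/1220703125.

1205291336/1220703125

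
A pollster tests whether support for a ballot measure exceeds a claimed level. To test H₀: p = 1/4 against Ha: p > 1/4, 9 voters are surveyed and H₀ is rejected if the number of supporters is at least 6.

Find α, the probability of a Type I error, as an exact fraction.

Under H₀, S ~ Binomial(9, 1/4), and α = P(S ≥ 6).
Summing C(9,j)(1/4)^j(3/4)^{9−j} for j = 6,…,9 gives 655/65536.

655/65536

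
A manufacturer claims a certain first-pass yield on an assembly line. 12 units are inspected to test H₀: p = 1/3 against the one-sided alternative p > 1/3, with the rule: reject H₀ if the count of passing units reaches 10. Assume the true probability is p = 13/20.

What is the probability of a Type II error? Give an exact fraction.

695265215827749/819200000000000

A Type II error is failing to reject when Ha holds: with p = 13/20, β = P(X ≤ 9).
Summing C(12,j)·(13/20)^j·(7/20)^{12-j} for j = 0..9 gives 695265215827749/819200000000000.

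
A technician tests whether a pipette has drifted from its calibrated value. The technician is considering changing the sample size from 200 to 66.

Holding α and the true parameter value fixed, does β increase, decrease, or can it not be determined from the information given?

It increases.

With less data the test statistic is noisier; under Ha, more outcomes land inside the acceptance region.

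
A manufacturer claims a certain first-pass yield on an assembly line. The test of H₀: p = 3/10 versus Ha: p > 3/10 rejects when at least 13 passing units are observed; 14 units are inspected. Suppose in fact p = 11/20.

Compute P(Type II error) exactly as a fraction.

β = P(fail to reject H₀ | Ha true) = P(Y ≤ 12 | p = 11/20), Y ~ Binomial(14, 11/20).
Equivalently, β = 1 − P(Y ≥ 13) = 1633670388436281453/1638400000000000000.

1633670388436281453/1638400000000000000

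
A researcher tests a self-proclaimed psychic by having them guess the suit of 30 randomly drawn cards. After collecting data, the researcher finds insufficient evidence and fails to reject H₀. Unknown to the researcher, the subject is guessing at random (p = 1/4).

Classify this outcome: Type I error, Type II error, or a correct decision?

The conventional null hypothesis here is that the subject is guessing at random (p = 1/4).
The test retained a true H₀ — the decision matches the true state.

Neither — the decision is correct.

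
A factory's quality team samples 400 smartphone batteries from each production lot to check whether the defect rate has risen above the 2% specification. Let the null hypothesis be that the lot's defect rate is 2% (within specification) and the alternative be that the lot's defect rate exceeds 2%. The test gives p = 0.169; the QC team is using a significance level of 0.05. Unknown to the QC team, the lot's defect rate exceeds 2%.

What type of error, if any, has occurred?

Type II error

Since p = 0.169 ≥ α = 0.05, H₀ is not rejected.
H₀ is false (actually the lot's defect rate exceeds 2%).
Failing to reject a false H₀ is a Type II error.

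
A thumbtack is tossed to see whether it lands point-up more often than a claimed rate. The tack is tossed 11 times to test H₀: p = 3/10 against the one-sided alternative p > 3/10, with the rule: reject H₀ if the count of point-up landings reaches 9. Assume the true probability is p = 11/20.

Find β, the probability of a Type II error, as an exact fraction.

Under the alternative p = 11/20, K ~ Binomial(11, 11/20); β is the probability the test does not reject, P(K < 9).
Adding the binomial probabilities P(K=0)+…+P(K=8) at p = 11/20 gives 38288445266097/40960000000000.

38288445266097/40960000000000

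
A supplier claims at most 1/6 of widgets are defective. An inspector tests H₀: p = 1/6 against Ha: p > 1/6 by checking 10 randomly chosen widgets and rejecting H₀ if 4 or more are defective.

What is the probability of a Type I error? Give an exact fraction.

Under H₀, S ~ Binomial(10, 1/6); the Type I error rate is P(S ≥ 4).
α = 1 − P(S ≤ 3) = 1 − 390625/419904 = 29279/419904.

29279/419904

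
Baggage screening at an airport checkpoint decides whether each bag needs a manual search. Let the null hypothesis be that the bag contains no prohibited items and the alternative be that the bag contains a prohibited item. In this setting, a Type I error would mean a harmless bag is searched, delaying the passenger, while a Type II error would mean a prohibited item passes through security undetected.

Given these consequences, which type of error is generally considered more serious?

The Type II consequence (a prohibited item passes through security undetected) is more severe than the Type I consequence (a harmless bag is searched, delaying the passenger).

Type II error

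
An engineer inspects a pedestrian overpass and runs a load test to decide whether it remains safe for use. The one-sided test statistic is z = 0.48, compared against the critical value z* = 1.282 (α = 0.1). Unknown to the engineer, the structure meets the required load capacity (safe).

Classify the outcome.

The conventional null hypothesis is that the structure meets the required load capacity (safe).
Since z = 0.48 ≤ z* = 1.282, H₀ is not rejected.
H₀ is true (actually the structure meets the required load capacity (safe)).
The decision matches the true state — no error.

No error (correct decision).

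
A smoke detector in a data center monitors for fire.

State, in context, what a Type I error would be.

A Type I error would mean concluding that there is a fire when in fact there is no fire.

With the conventional null hypothesis that there is no fire:
A Type I error is rejecting H₀ when H₀ is true.
Here that means sounding the alarm and evacuating the building when actually there is no fire.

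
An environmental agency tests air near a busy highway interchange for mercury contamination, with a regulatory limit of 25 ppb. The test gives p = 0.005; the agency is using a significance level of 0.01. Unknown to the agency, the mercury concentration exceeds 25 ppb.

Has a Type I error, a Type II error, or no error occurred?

No error (correct decision).

The conventional null hypothesis is that the mercury concentration is at or below 25 ppb (safe).
Since p = 0.005 < α = 0.01, H₀ is rejected.
H₀ is false (actually the mercury concentration exceeds 25 ppb).
The decision matches the true state — no error.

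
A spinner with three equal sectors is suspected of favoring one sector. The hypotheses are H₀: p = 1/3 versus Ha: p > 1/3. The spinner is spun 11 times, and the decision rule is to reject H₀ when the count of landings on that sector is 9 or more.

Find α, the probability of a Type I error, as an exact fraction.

Under H₀, X ~ Binomial(11, 1/3), and α = P(X ≥ 9).
Adding the binomial terms for j = 9 through 11 with p = 1/3 yields 1/729.

1/729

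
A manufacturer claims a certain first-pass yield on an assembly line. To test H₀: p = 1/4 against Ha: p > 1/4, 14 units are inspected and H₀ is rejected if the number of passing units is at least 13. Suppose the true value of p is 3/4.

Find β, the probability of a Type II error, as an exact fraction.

241331965/268435456

Under the alternative p = 3/4, K ~ Binomial(14, 3/4); β is the probability the test does not reject, P(K < 13).
Adding the binomial probabilities P(K=0)+…+P(K=12) at p = 3/4 gives 241331965/268435456.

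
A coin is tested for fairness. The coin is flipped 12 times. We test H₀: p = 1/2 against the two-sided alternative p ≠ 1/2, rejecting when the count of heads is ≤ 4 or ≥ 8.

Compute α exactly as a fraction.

397/1024

Under H₀, K ~ Binomial(12, 1/2); α is the probability of landing in either tail, P(K ≤ 4) + P(K ≥ 8).
By symmetry, α = 2·P(K ≤ 4) = 2·(1 + 12 + 66 + 220 + 495)/4096 = 1588/4096 = 397/1024.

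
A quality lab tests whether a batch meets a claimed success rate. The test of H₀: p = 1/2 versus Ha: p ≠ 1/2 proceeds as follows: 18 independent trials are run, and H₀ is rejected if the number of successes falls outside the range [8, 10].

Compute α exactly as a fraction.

15751/32768

α = P(S ≤ 7 or S ≥ 11 | p = 1/2), S ~ Binomial(18, 1/2).
By symmetry, α = 2·P(S ≤ 7) = 2·(1 + 18 + 153 + 816 + 3060 + 8568 + 18564 + 31824)/262144 = 126008/262144 = 15751/32768.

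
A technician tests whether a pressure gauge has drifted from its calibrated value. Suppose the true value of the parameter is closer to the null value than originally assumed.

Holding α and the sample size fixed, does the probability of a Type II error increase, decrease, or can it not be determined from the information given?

A smaller departure from H₀ means the test statistic under Ha is distributed closer to where it would be under H₀; rejection becomes less likely.

It increases.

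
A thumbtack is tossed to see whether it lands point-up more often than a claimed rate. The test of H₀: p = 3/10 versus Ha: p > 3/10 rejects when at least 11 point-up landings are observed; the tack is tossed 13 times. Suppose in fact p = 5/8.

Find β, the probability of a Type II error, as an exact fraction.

β = P(fail to reject H₀ | Ha true) = P(Y ≤ 10 | p = 5/8), Y ~ Binomial(13, 5/8).
Adding the binomial probabilities P(Y=0)+…+P(Y=10) at p = 5/8 gives 252368141319/274877906944.

252368141319/274877906944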